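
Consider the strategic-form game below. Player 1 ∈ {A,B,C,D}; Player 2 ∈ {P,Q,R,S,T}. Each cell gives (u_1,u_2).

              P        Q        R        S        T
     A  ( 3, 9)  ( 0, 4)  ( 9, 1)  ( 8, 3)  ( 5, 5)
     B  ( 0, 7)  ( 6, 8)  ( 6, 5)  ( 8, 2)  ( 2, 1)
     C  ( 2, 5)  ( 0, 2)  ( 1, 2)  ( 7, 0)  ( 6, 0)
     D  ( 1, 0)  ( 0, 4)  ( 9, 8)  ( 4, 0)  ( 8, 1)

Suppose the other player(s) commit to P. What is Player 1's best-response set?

u_1(A vs P) = 3
u_1(B vs P) = 0
u_1(C vs P) = 2
u_1(D vs P) = 1
max payoff 3 at {A}

argmax u_1 = {A}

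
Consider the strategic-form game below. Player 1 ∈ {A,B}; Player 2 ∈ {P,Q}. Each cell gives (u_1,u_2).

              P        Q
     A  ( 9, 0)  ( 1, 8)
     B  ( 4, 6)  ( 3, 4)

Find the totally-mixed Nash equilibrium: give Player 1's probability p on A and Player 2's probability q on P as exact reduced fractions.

(p,q) = (1/5, 2/7)

P1 indiff ⇒ q·9+(1-q)·1 = q·4+(1-q)·3 ⇒ q(5) = (1-q)(2) ⇒ q = 2/7
P2 indiff ⇒ p·0+(1-p)·6 = p·8+(1-p)·4 ⇒ p(-8) = (1-p)(-2) ⇒ p = 1/5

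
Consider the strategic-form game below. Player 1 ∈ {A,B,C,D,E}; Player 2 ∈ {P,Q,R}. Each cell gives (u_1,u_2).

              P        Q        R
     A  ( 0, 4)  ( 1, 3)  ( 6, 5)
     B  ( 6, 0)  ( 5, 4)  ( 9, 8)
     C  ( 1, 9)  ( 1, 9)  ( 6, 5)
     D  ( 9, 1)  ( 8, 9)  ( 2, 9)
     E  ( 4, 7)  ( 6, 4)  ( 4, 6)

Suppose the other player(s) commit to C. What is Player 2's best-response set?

u_2(P vs C) = 9
u_2(Q vs C) = 9
u_2(R vs C) = 5
max payoff 9 at {P,Q}

P2 best: {P,Q}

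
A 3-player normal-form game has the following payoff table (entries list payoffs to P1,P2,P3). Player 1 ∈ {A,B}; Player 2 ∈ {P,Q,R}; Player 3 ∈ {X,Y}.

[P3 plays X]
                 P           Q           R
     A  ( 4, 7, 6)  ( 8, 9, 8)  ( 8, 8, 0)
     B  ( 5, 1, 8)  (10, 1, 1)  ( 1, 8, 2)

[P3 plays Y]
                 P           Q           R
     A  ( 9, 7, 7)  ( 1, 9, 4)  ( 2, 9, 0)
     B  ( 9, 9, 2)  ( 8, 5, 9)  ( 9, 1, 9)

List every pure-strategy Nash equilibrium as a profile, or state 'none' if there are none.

PSNE: ∅

(A,P,X): not NE [P1→B gives 5>4; P2→Q gives 9>7; P3→Y gives 7>6]
(A,P,Y): not NE [P2→R gives 9>7]
(A,Q,X): not NE [P1→B gives 10>8]
(A,Q,Y): not NE [P1→B gives 8>1; P3→X gives 8>4]
(A,R,X): not NE [P2→Q gives 9>8]
(A,R,Y): not NE [P1→B gives 9>2]
(B,P,X): not NE [P2→R gives 8>1]
(B,P,Y): not NE [P3→X gives 8>2]
(B,Q,X): not NE [P2→R gives 8>1; P3→Y gives 9>1]
(B,Q,Y): not NE [P2→P gives 9>5]
(B,R,X): not NE [P1→A gives 8>1; P3→Y gives 9>2]
(B,R,Y): not NE [P2→P gives 9>1]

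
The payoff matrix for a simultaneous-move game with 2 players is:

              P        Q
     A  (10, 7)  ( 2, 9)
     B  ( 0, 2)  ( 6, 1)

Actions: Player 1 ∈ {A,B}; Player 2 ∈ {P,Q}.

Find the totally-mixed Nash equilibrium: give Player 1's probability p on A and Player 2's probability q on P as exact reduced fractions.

p=1/3, q=2/7

P1 indiff ⇒ q·10+(1-q)·2 = q·0+(1-q)·6 ⇒ q(10) = (1-q)(4) ⇒ q = 2/7
P2 indiff ⇒ p·7+(1-p)·2 = p·9+(1-p)·1 ⇒ p(-2) = (1-p)(-1) ⇒ p = 1/3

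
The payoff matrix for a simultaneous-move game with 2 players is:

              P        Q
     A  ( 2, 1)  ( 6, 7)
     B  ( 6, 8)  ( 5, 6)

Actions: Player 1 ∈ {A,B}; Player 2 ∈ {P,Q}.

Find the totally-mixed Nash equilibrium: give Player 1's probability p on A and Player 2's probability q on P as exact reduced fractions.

p=1/4, q=1/5

P1 indiff ⇒ q·2+(1-q)·6 = q·6+(1-q)·5 ⇒ q(-4) = (1-q)(-1) ⇒ q = 1/5
P2 indiff ⇒ p·1+(1-p)·8 = p·7+(1-p)·6 ⇒ p(-6) = (1-p)(-2) ⇒ p = 1/4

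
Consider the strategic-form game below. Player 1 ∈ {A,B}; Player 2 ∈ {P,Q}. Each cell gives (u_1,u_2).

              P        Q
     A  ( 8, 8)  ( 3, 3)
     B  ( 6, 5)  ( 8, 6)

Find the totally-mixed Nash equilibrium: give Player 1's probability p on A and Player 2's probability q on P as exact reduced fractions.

P1 indiff ⇒ q·8+(1-q)·3 = q·6+(1-q)·8 ⇒ q(2) = (1-q)(5) ⇒ q = 5/7
P2 indiff ⇒ p·8+(1-p)·5 = p·3+(1-p)·6 ⇒ p(5) = (1-p)(1) ⇒ p = 1/6

P1 mixes 1/6 on A; P2 mixes 5/7 on P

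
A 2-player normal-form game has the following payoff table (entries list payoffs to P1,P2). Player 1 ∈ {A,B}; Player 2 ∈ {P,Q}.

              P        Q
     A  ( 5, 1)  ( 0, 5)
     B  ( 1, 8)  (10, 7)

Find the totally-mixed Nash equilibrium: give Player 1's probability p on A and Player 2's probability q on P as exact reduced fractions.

(p,q) = (1/5, 5/7)

P1 indiff ⇒ q·5+(1-q)·0 = q·1+(1-q)·10 ⇒ q(4) = (1-q)(10) ⇒ q = 5/7
P2 indiff ⇒ p·1+(1-p)·8 = p·5+(1-p)·7 ⇒ p(-4) = (1-p)(-1) ⇒ p = 1/5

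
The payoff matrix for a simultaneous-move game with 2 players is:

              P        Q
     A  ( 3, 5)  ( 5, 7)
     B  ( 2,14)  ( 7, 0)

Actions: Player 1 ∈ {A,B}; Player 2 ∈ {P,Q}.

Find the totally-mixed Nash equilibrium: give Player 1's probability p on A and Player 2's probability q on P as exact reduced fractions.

P1 indiff ⇒ q·3+(1-q)·5 = q·2+(1-q)·7 ⇒ q(1) = (1-q)(2) ⇒ q = 2/3
P2 indiff ⇒ p·5+(1-p)·14 = p·7+(1-p)·0 ⇒ p(-2) = (1-p)(-14) ⇒ p = 7/8

p=7/8, q=2/3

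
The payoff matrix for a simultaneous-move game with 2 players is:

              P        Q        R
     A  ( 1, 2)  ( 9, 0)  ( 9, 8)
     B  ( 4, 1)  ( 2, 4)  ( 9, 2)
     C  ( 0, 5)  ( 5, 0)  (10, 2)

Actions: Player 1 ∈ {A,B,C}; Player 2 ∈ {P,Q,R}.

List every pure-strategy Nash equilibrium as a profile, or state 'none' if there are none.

(A,P): not NE [P1→B gives 4>1; P2→R gives 8>2]
(A,Q): not NE [P2→R gives 8>0]
(A,R): not NE [P1→C gives 10>9]
(B,P): not NE [P2→Q gives 4>1]
(B,Q): not NE [P1→A gives 9>2]
(B,R): not NE [P1→C gives 10>9; P2→Q gives 4>2]
(C,P): not NE [P1→B gives 4>0]
(C,Q): not NE [P1→A gives 9>5; P2→P gives 5>0]
(C,R): not NE [P2→P gives 5>2]

No pure NE.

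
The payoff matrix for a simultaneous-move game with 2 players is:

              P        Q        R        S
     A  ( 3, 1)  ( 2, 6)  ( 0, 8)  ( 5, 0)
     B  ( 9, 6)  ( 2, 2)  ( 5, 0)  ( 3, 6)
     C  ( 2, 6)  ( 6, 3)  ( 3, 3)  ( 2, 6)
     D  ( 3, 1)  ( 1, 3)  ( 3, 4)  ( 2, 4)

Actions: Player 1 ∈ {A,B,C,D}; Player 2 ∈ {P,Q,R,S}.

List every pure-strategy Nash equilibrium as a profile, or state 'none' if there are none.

(A,P): not NE [P1→B gives 9>3; P2→R gives 8>1]
(A,Q): not NE [P1→C gives 6>2; P2→R gives 8>6]
(A,R): not NE [P1→B gives 5>0]
(A,S): not NE [P2→R gives 8>0]
(B,P): NE
(B,Q): not NE [P1→C gives 6>2; P2→S gives 6>2]
(B,R): not NE [P2→S gives 6>0]
(B,S): not NE [P1→A gives 5>3]
(C,P): not NE [P1→B gives 9>2]
(C,Q): not NE [P2→S gives 6>3]
(C,R): not NE [P1→B gives 5>3; P2→S gives 6>3]
(C,S): not NE [P1→A gives 5>2]
(D,P): not NE [P1→B gives 9>3; P2→S gives 4>1]
(D,Q): not NE [P1→C gives 6>1; P2→S gives 4>3]
(D,R): not NE [P1→B gives 5>3]
(D,S): not NE [P1→A gives 5>2]

NE set: (B,P)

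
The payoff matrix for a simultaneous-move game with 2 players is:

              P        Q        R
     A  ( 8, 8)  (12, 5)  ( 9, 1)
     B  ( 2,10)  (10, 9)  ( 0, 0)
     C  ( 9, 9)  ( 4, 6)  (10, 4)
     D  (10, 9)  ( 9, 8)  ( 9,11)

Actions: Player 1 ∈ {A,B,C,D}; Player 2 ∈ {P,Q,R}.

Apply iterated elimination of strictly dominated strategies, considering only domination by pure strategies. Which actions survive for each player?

IESDS → P1:{C,D} P2:{P,R}

P1 drop B (A beats it: P:8>2 Q:12>10 R:9>0)
P2 drop Q (P beats it: A:8>5 C:9>6 D:9>8)
P1 drop A (C beats it: P:9>8 R:10>9)
P1→{C,D} P2→{P,R}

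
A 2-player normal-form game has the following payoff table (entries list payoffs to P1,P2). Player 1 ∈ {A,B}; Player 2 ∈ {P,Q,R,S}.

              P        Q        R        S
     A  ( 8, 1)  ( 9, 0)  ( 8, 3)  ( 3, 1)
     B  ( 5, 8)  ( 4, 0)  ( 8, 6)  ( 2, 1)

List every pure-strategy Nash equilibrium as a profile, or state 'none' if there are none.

Nash profiles: (A,R)

(A,P): not NE [P2→R gives 3>1]
(A,Q): not NE [P2→R gives 3>0]
(A,R): NE
(A,S): not NE [P2→R gives 3>1]
(B,P): not NE [P1→A gives 8>5]
(B,Q): not NE [P1→A gives 9>4; P2→P gives 8>0]
(B,R): not NE [P2→P gives 8>6]
(B,S): not NE [P1→A gives 3>2; P2→P gives 8>1]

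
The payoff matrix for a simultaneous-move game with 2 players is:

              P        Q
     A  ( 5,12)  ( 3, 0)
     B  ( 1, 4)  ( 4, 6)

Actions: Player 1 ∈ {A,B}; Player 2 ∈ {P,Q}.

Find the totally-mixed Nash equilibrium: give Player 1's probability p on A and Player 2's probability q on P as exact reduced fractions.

P1 indiff ⇒ q·5+(1-q)·3 = q·1+(1-q)·4 ⇒ q(4) = (1-q)(1) ⇒ q = 1/5
P2 indiff ⇒ p·12+(1-p)·4 = p·0+(1-p)·6 ⇒ p(12) = (1-p)(2) ⇒ p = 1/7

P1 mixes 1/7 on A; P2 mixes 1/5 on P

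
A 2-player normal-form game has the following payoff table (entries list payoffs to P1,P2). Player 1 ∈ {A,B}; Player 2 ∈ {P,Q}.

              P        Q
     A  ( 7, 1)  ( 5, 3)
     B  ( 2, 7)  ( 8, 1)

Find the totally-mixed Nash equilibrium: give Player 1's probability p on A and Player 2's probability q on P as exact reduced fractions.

(p,q) = (3/4, 3/8)

P1 indiff ⇒ q·7+(1-q)·5 = q·2+(1-q)·8 ⇒ q(5) = (1-q)(3) ⇒ q = 3/8
P2 indiff ⇒ p·1+(1-p)·7 = p·3+(1-p)·1 ⇒ p(-2) = (1-p)(-6) ⇒ p = 3/4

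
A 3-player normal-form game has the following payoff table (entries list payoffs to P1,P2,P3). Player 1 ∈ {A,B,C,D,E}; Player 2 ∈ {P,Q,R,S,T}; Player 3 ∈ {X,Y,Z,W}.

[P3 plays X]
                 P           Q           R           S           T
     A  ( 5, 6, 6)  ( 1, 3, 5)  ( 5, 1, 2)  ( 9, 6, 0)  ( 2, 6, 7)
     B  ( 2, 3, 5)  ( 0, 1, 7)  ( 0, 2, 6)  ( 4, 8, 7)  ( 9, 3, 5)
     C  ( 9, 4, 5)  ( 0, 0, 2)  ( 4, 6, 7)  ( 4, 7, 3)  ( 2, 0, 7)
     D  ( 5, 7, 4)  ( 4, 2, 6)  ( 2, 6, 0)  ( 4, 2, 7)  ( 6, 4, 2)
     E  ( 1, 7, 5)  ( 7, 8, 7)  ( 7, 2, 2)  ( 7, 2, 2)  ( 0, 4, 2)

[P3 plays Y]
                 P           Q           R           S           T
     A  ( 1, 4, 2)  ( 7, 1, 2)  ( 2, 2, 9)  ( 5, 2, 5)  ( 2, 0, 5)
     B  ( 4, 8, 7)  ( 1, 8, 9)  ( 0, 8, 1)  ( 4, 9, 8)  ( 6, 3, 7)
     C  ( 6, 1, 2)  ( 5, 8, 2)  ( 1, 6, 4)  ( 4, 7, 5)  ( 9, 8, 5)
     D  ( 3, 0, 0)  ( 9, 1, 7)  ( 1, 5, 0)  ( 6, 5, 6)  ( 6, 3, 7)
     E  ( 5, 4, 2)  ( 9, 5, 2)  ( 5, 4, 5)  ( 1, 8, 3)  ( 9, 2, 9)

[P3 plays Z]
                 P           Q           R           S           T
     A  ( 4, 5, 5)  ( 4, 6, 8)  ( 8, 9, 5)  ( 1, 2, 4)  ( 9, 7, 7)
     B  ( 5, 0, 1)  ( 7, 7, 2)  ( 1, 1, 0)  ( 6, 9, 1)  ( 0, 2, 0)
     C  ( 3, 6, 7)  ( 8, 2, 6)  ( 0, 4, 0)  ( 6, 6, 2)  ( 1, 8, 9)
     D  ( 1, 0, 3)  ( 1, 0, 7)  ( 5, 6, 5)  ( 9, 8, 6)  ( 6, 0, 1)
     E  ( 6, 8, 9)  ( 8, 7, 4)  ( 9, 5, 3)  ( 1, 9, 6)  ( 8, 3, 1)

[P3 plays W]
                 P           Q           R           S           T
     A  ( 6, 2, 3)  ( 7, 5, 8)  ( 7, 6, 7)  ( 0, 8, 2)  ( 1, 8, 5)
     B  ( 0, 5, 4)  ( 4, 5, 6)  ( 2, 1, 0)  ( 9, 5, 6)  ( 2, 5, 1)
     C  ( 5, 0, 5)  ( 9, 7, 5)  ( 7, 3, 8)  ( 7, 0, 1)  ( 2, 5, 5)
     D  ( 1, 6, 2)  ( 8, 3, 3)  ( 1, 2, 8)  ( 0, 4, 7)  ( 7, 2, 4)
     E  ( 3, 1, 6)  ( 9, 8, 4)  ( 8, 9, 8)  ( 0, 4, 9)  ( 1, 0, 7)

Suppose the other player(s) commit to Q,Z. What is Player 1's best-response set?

argmax u_1 = {C,E}

u_1(A vs Q,Z) = 4
u_1(B vs Q,Z) = 7
u_1(C vs Q,Z) = 8
u_1(D vs Q,Z) = 1
u_1(E vs Q,Z) = 8
max payoff 8 at {C,E}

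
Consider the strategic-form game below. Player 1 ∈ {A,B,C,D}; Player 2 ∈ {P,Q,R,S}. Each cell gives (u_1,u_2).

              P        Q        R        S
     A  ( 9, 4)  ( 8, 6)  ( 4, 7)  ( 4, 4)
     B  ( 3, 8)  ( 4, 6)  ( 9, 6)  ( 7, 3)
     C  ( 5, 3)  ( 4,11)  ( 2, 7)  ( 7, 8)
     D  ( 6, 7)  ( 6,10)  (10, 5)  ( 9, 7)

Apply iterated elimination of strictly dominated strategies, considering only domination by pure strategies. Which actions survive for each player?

IESDS → P1:{A,D} P2:{Q,R}

P1 drop B (D beats it: P:6>3 Q:6>4 R:10>9 S:9>7)
P1 drop C (D beats it: P:6>5 Q:6>4 R:10>2 S:9>7)
P2 drop P (Q beats it: A:6>4 D:10>7)
P2 drop S (Q beats it: A:6>4 D:10>7)
P1→{A,D} P2→{Q,R}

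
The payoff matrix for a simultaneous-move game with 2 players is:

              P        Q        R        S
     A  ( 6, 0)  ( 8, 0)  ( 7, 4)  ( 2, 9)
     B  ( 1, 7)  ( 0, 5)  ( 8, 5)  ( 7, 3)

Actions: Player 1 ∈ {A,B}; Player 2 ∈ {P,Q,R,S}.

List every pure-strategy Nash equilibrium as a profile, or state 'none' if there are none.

Equilibria: none

(A,P): not NE [P2→S gives 9>0]
(A,Q): not NE [P2→S gives 9>0]
(A,R): not NE [P1→B gives 8>7; P2→S gives 9>4]
(A,S): not NE [P1→B gives 7>2]
(B,P): not NE [P1→A gives 6>1]
(B,Q): not NE [P1→A gives 8>0; P2→P gives 7>5]
(B,R): not NE [P2→P gives 7>5]
(B,S): not NE [P2→P gives 7>3]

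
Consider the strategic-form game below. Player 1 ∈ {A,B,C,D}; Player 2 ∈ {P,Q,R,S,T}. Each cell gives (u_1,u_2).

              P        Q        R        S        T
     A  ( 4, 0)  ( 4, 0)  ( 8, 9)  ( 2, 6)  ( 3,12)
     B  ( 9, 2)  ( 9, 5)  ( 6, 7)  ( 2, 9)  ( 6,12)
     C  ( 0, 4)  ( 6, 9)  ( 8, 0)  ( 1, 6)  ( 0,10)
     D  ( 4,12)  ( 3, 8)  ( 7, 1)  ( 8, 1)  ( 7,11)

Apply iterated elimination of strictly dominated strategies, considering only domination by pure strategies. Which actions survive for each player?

P2 drop Q (T beats it: A:12>0 B:12>5 C:10>9 D:11>8)
P2 drop R (T beats it: A:12>9 B:12>7 C:10>0 D:11>1)
P1 drop C (A beats it: P:4>0 S:2>1 T:3>0)
P2 drop S (T beats it: A:12>6 B:12>9 D:11>1)
P1 drop A (B beats it: P:9>4 T:6>3)
P1→{B,D} P2→{P,T}

IESDS → P1:{B,D} P2:{P,T}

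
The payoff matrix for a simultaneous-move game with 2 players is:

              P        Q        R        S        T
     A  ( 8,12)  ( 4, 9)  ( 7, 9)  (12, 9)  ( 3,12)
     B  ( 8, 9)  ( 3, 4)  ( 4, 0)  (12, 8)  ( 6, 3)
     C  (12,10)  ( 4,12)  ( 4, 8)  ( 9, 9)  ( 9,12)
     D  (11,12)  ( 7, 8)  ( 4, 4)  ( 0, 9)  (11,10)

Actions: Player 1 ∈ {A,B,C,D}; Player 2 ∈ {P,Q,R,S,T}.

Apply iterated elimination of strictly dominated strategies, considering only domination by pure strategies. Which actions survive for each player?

P2 drop R (P beats it: A:12>9 B:9>0 C:10>8 D:12>4)
P2 drop S (P beats it: A:12>9 B:9>8 C:10>9 D:12>9)
P1 drop A (D beats it: P:11>8 Q:7>4 T:11>3)
P1 drop B (C beats it: P:12>8 Q:4>3 T:9>6)
P1→{C,D} P2→{P,Q,T}

Survivors P1:{C,D} P2:{P,Q,T}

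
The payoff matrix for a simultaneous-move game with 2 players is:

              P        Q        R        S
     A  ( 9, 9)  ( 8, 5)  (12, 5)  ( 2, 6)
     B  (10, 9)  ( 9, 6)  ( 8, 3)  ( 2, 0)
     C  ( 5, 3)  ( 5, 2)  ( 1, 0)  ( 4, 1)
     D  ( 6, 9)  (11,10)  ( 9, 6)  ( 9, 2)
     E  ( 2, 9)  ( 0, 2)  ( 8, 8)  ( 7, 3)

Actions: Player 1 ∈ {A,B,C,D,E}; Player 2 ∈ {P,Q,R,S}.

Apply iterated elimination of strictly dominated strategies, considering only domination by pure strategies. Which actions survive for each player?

P1 drop C (D beats it: P:6>5 Q:11>5 R:9>1 S:9>4)
P1 drop E (D beats it: P:6>2 Q:11>0 R:9>8 S:9>7)
P2 drop R (P beats it: A:9>5 B:9>3 D:9>6)
P2 drop S (P beats it: A:9>6 B:9>0 D:9>2)
P1 drop A (B beats it: P:10>9 Q:9>8)
P1→{B,D} P2→{P,Q}

IESDS → P1:{B,D} P2:{P,Q}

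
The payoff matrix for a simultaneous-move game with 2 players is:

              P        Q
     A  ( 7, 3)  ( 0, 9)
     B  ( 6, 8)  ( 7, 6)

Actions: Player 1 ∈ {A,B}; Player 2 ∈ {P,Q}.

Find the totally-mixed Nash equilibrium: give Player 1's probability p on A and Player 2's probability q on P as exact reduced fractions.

P1 indiff ⇒ q·7+(1-q)·0 = q·6+(1-q)·7 ⇒ q(1) = (1-q)(7) ⇒ q = 7/8
P2 indiff ⇒ p·3+(1-p)·8 = p·9+(1-p)·6 ⇒ p(-6) = (1-p)(-2) ⇒ p = 1/4

(p,q) = (1/4, 7/8)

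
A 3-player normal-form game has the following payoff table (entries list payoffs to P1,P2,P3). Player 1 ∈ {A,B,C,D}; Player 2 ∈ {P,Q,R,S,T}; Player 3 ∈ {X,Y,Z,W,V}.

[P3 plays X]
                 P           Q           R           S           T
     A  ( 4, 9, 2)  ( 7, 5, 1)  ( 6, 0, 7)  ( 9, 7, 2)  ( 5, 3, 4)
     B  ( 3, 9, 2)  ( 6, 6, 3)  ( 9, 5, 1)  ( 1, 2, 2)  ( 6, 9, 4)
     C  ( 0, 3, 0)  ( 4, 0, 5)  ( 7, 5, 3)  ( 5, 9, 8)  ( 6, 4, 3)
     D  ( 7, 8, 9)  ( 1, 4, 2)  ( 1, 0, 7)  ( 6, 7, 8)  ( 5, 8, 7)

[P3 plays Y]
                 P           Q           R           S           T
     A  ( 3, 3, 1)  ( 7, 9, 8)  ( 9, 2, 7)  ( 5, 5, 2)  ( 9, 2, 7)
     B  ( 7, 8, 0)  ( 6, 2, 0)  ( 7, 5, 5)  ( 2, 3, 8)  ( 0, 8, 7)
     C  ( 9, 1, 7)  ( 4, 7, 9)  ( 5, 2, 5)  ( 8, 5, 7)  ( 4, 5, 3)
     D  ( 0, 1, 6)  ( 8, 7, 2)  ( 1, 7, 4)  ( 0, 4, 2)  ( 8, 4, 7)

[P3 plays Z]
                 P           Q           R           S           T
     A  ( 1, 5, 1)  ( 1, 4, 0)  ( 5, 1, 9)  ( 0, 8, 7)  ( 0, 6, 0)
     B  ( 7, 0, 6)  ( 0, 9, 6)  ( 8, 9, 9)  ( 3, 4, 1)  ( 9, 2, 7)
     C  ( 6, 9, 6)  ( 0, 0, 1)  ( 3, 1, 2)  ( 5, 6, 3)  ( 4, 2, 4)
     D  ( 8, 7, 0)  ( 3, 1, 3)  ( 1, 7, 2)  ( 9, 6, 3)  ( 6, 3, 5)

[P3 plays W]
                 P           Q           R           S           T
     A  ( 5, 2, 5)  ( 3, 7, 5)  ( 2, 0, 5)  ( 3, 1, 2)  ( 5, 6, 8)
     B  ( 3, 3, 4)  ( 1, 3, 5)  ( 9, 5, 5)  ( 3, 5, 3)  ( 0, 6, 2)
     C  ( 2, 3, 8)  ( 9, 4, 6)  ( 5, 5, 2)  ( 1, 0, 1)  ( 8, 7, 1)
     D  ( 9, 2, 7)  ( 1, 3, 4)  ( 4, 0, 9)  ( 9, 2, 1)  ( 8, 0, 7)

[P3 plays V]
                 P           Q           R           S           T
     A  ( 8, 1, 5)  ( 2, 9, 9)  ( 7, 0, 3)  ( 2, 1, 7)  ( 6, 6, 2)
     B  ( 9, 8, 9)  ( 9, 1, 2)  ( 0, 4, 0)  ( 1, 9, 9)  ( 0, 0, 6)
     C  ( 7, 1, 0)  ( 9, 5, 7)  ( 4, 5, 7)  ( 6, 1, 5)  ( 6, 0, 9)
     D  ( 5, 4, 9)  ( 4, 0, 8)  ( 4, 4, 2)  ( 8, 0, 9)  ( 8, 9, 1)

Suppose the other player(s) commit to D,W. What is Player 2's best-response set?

P2 best: {Q}

u_2(P vs D,W) = 2
u_2(Q vs D,W) = 3
u_2(R vs D,W) = 0
u_2(S vs D,W) = 2
u_2(T vs D,W) = 0
max payoff 3 at {Q}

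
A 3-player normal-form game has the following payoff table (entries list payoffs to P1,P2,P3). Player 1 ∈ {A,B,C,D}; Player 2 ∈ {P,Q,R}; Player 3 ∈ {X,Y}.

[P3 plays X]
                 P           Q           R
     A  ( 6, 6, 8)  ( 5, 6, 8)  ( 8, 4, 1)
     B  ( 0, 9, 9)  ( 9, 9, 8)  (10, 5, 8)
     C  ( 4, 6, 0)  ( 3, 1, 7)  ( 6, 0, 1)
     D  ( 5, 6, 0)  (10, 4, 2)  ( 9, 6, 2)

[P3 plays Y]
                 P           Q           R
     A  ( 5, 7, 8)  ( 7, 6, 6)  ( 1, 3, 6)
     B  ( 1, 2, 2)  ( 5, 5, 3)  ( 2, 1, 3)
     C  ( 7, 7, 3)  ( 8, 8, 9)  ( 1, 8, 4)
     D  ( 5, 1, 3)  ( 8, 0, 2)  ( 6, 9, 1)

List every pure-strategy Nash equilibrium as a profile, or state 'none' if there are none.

(A,P,X): NE
(A,P,Y): not NE [P1→C gives 7>5]
(A,Q,X): not NE [P1→D gives 10>5]
(A,Q,Y): not NE [P1→D gives 8>7; P2→P gives 7>6; P3→X gives 8>6]
(A,R,X): not NE [P1→B gives 10>8; P2→Q gives 6>4; P3→Y gives 6>1]
(A,R,Y): not NE [P1→D gives 6>1; P2→P gives 7>3]
(B,P,X): not NE [P1→A gives 6>0]
(B,P,Y): not NE [P1→C gives 7>1; P2→Q gives 5>2; P3→X gives 9>2]
(B,Q,X): not NE [P1→D gives 10>9]
(B,Q,Y): not NE [P1→D gives 8>5; P3→X gives 8>3]
(B,R,X): not NE [P2→Q gives 9>5]
(B,R,Y): not NE [P1→D gives 6>2; P2→Q gives 5>1; P3→X gives 8>3]
(C,P,X): not NE [P1→A gives 6>4; P3→Y gives 3>0]
(C,P,Y): not NE [P2→R gives 8>7]
(C,Q,X): not NE [P1→D gives 10>3; P2→P gives 6>1; P3→Y gives 9>7]
(C,Q,Y): NE
(C,R,X): not NE [P1→B gives 10>6; P2→P gives 6>0; P3→Y gives 4>1]
(C,R,Y): not NE [P1→D gives 6>1]
(D,P,X): not NE [P1→A gives 6>5; P3→Y gives 3>0]
(D,P,Y): not NE [P1→C gives 7>5; P2→R gives 9>1]
(D,Q,X): not NE [P2→R gives 6>4]
(D,Q,Y): not NE [P2→R gives 9>0]
(D,R,X): not NE [P1→B gives 10>9]
(D,R,Y): not NE [P3→X gives 2>1]

Nash profiles: (A,P,X), (C,Q,Y)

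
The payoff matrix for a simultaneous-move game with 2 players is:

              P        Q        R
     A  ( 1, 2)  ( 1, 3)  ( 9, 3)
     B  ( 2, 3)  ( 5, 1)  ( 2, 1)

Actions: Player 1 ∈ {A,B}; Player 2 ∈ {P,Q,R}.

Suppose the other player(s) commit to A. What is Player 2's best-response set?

argmax u_2 = {Q,R}

u_2(P vs A) = 2
u_2(Q vs A) = 3
u_2(R vs A) = 3
max payoff 3 at {Q,R}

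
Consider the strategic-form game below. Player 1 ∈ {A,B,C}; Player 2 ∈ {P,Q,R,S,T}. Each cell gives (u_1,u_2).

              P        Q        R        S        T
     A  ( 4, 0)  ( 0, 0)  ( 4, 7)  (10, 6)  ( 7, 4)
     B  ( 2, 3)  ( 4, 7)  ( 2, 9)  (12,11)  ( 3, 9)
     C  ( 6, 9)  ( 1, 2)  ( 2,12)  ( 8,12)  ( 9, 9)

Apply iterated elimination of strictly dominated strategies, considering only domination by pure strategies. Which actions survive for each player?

P2 drop P (R beats it: A:7>0 B:9>3 C:12>9)
P2 drop Q (R beats it: A:7>0 B:9>7 C:12>2)
P2 drop T (S beats it: A:6>4 B:11>9 C:12>9)
P1 drop C (A beats it: R:4>2 S:10>8)
P1→{A,B} P2→{R,S}

IESDS → P1:{A,B} P2:{R,S}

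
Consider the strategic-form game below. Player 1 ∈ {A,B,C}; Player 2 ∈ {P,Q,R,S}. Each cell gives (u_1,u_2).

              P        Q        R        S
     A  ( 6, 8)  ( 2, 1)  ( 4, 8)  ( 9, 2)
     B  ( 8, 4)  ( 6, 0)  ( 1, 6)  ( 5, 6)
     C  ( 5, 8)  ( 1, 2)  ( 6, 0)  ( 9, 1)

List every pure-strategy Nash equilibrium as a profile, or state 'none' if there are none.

No pure NE.

(A,P): not NE [P1→B gives 8>6]
(A,Q): not NE [P1→B gives 6>2; P2→R gives 8>1]
(A,R): not NE [P1→C gives 6>4]
(A,S): not NE [P2→R gives 8>2]
(B,P): not NE [P2→S gives 6>4]
(B,Q): not NE [P2→S gives 6>0]
(B,R): not NE [P1→C gives 6>1]
(B,S): not NE [P1→C gives 9>5]
(C,P): not NE [P1→B gives 8>5]
(C,Q): not NE [P1→B gives 6>1; P2→P gives 8>2]
(C,R): not NE [P2→P gives 8>0]
(C,S): not NE [P2→P gives 8>1]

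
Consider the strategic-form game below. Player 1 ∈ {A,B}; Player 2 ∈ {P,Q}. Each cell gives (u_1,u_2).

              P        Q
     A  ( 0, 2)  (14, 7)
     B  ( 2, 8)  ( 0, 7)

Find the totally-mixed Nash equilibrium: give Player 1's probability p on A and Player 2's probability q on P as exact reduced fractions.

P1 indiff ⇒ q·0+(1-q)·14 = q·2+(1-q)·0 ⇒ q(-2) = (1-q)(-14) ⇒ q = 7/8
P2 indiff ⇒ p·2+(1-p)·8 = p·7+(1-p)·7 ⇒ p(-5) = (1-p)(-1) ⇒ p = 1/6

(p,q) = (1/6, 7/8)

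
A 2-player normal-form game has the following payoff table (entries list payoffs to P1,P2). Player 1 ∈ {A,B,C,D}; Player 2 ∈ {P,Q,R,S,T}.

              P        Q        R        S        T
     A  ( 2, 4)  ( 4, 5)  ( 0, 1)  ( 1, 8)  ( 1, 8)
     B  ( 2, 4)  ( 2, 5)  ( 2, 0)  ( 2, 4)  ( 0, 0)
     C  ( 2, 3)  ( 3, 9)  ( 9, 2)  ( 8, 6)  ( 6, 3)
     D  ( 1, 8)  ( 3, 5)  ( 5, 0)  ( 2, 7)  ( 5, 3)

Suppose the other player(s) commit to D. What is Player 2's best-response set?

u_2(P vs D) = 8
u_2(Q vs D) = 5
u_2(R vs D) = 0
u_2(S vs D) = 7
u_2(T vs D) = 3
max payoff 8 at {P}

BR_2 = {P}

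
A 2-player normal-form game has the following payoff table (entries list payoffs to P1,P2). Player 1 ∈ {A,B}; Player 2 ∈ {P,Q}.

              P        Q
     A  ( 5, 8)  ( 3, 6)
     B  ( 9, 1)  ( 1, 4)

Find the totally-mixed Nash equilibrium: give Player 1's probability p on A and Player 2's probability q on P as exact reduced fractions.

p=3/5, q=1/3

P1 indiff ⇒ q·5+(1-q)·3 = q·9+(1-q)·1 ⇒ q(-4) = (1-q)(-2) ⇒ q = 1/3
P2 indiff ⇒ p·8+(1-p)·1 = p·6+(1-p)·4 ⇒ p(2) = (1-p)(3) ⇒ p = 3/5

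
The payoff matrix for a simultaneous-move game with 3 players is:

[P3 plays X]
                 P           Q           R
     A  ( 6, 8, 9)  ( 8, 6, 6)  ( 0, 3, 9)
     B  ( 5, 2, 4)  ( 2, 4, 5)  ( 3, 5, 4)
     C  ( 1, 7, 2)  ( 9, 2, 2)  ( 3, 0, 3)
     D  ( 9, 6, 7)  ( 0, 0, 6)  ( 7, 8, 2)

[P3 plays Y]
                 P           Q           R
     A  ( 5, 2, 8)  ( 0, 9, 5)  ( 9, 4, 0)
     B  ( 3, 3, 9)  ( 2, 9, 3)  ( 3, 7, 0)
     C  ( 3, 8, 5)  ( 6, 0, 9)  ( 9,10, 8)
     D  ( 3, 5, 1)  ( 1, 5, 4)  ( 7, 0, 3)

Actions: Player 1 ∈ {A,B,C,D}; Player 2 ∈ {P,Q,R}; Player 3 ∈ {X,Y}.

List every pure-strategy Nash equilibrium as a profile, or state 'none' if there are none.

(A,P,X): not NE [P1→D gives 9>6]
(A,P,Y): not NE [P2→Q gives 9>2; P3→X gives 9>8]
(A,Q,X): not NE [P1→C gives 9>8; P2→P gives 8>6]
(A,Q,Y): not NE [P1→C gives 6>0; P3→X gives 6>5]
(A,R,X): not NE [P1→D gives 7>0; P2→P gives 8>3]
(A,R,Y): not NE [P2→Q gives 9>4; P3→X gives 9>0]
(B,P,X): not NE [P1→D gives 9>5; P2→R gives 5>2; P3→Y gives 9>4]
(B,P,Y): not NE [P1→A gives 5>3; P2→Q gives 9>3]
(B,Q,X): not NE [P1→C gives 9>2; P2→R gives 5>4]
(B,Q,Y): not NE [P1→C gives 6>2; P3→X gives 5>3]
(B,R,X): not NE [P1→D gives 7>3]
(B,R,Y): not NE [P1→C gives 9>3; P2→Q gives 9>7; P3→X gives 4>0]
(C,P,X): not NE [P1→D gives 9>1; P3→Y gives 5>2]
(C,P,Y): not NE [P1→A gives 5>3; P2→R gives 10>8]
(C,Q,X): not NE [P2→P gives 7>2; P3→Y gives 9>2]
(C,Q,Y): not NE [P2→R gives 10>0]
(C,R,X): not NE [P1→D gives 7>3; P2→P gives 7>0; P3→Y gives 8>3]
(C,R,Y): NE
(D,P,X): not NE [P2→R gives 8>6]
(D,P,Y): not NE [P1→A gives 5>3; P3→X gives 7>1]
(D,Q,X): not NE [P1→C gives 9>0; P2→R gives 8>0]
(D,Q,Y): not NE [P1→C gives 6>1; P3→X gives 6>4]
(D,R,X): not NE [P3→Y gives 3>2]
(D,R,Y): not NE [P1→C gives 9>7; P2→Q gives 5>0]

Nash profiles: (C,R,Y)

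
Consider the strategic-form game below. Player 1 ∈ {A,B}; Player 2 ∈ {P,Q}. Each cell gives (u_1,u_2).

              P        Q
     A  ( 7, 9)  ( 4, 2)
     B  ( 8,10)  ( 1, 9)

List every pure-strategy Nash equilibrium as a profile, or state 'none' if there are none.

NE set: (B,P)

(A,P): not NE [P1→B gives 8>7]
(A,Q): not NE [P2→P gives 9>2]
(B,P): NE
(B,Q): not NE [P1→A gives 4>1; P2→P gives 10>9]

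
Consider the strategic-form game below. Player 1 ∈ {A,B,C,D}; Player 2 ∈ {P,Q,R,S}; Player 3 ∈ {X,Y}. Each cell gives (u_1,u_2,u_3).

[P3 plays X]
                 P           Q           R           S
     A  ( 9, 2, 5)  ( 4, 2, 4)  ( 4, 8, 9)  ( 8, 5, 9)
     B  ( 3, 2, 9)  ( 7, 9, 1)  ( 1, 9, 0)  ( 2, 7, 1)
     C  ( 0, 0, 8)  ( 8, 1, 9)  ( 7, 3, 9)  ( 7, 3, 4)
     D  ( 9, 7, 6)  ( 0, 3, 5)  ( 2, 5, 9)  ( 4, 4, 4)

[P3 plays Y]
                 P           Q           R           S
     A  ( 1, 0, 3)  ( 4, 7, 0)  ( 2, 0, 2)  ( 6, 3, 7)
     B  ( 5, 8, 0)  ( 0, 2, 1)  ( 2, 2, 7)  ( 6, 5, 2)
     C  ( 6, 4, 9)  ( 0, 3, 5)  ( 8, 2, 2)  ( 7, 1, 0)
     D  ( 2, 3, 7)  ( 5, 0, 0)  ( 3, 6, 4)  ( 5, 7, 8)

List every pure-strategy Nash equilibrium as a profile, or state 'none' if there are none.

Nash profiles: (C,P,Y), (C,R,X)

(A,P,X): not NE [P2→R gives 8>2]
(A,P,Y): not NE [P1→C gives 6>1; P2→Q gives 7>0; P3→X gives 5>3]
(A,Q,X): not NE [P1→C gives 8>4; P2→R gives 8>2]
(A,Q,Y): not NE [P1→D gives 5>4; P3→X gives 4>0]
(A,R,X): not NE [P1→C gives 7>4]
(A,R,Y): not NE [P1→C gives 8>2; P2→Q gives 7>0; P3→X gives 9>2]
(A,S,X): not NE [P2→R gives 8>5]
(A,S,Y): not NE [P1→C gives 7>6; P2→Q gives 7>3; P3→X gives 9>7]
(B,P,X): not NE [P1→D gives 9>3; P2→R gives 9>2]
(B,P,Y): not NE [P1→C gives 6>5; P3→X gives 9>0]
(B,Q,X): not NE [P1→C gives 8>7]
(B,Q,Y): not NE [P1→D gives 5>0; P2→P gives 8>2]
(B,R,X): not NE [P1→C gives 7>1; P3→Y gives 7>0]
(B,R,Y): not NE [P1→C gives 8>2; P2→P gives 8>2]
(B,S,X): not NE [P1→A gives 8>2; P2→R gives 9>7; P3→Y gives 2>1]
(B,S,Y): not NE [P1→C gives 7>6; P2→P gives 8>5]
(C,P,X): not NE [P1→D gives 9>0; P2→S gives 3>0; P3→Y gives 9>8]
(C,P,Y): NE
(C,Q,X): not NE [P2→S gives 3>1]
(C,Q,Y): not NE [P1→D gives 5>0; P2→P gives 4>3; P3→X gives 9>5]
(C,R,X): NE
(C,R,Y): not NE [P2→P gives 4>2; P3→X gives 9>2]
(C,S,X): not NE [P1→A gives 8>7]
(C,S,Y): not NE [P2→P gives 4>1; P3→X gives 4>0]
(D,P,X): not NE [P3→Y gives 7>6]
(D,P,Y): not NE [P1→C gives 6>2; P2→S gives 7>3]
(D,Q,X): not NE [P1→C gives 8>0; P2→P gives 7>3]
(D,Q,Y): not NE [P2→S gives 7>0; P3→X gives 5>0]
(D,R,X): not NE [P1→C gives 7>2; P2→P gives 7>5]
(D,R,Y): not NE [P1→C gives 8>3; P2→S gives 7>6; P3→X gives 9>4]
(D,S,X): not NE [P1→A gives 8>4; P2→P gives 7>4; P3→Y gives 8>4]
(D,S,Y): not NE [P1→C gives 7>5]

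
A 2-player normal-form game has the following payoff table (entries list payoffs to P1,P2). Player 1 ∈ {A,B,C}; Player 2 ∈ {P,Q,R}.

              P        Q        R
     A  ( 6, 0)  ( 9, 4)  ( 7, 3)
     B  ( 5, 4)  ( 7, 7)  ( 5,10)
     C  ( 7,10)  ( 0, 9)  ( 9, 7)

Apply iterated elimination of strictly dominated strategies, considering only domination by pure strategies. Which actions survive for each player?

Remaining: P1:{A,C} P2:{P,Q}

P1 drop B (A beats it: P:6>5 Q:9>7 R:7>5)
P2 drop R (Q beats it: A:4>3 C:9>7)
P1→{A,C} P2→{P,Q}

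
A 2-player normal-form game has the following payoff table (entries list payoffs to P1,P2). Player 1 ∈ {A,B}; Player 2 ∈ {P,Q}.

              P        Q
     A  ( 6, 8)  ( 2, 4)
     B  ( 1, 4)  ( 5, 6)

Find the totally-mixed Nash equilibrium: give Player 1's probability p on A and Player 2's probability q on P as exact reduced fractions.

P1 indiff ⇒ q·6+(1-q)·2 = q·1+(1-q)·5 ⇒ q(5) = (1-q)(3) ⇒ q = 3/8
P2 indiff ⇒ p·8+(1-p)·4 = p·4+(1-p)·6 ⇒ p(4) = (1-p)(2) ⇒ p = 1/3

p=1/3, q=3/8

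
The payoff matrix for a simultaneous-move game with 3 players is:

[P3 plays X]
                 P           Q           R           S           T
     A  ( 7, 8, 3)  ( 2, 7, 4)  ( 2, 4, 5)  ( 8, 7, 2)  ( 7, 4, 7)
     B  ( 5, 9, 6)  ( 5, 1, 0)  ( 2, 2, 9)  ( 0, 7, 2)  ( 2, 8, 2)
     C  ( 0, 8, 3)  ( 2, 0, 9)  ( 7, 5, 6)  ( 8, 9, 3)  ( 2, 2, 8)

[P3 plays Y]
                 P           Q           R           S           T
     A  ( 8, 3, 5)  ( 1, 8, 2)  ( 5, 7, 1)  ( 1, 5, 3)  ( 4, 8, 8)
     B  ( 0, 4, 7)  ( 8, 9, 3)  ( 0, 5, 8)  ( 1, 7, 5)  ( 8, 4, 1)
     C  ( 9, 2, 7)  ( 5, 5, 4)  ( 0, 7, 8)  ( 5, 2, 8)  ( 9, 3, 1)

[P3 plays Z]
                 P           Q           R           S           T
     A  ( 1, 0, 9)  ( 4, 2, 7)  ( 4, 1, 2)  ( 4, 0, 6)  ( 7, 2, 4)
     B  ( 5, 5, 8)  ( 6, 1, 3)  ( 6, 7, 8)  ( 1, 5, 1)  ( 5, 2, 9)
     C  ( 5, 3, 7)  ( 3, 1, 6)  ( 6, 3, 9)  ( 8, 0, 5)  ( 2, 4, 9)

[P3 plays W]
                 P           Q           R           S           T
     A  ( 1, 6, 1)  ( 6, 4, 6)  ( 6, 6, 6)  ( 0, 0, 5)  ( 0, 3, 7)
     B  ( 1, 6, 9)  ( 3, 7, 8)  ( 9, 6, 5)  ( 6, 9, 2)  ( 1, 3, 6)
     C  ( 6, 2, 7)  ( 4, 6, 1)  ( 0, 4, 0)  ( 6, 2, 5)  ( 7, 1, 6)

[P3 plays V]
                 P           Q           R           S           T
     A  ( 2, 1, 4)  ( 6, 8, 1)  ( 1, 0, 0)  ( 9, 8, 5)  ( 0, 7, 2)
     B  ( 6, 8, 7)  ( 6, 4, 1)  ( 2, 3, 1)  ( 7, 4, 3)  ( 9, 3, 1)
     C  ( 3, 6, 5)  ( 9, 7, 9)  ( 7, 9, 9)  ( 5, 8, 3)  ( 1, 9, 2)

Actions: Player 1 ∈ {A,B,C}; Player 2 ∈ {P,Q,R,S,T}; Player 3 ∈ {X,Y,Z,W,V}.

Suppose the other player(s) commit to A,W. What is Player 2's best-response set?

P2 best: {P,R}

u_2(P vs A,W) = 6
u_2(Q vs A,W) = 4
u_2(R vs A,W) = 6
u_2(S vs A,W) = 0
u_2(T vs A,W) = 3
max payoff 6 at {P,R}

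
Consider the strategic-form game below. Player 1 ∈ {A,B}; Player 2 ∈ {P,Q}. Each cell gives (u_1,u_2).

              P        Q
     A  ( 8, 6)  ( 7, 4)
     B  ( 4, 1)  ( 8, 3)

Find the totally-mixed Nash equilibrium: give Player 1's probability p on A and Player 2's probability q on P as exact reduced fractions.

P1 indiff ⇒ q·8+(1-q)·7 = q·4+(1-q)·8 ⇒ q(4) = (1-q)(1) ⇒ q = 1/5
P2 indiff ⇒ p·6+(1-p)·1 = p·4+(1-p)·3 ⇒ p(2) = (1-p)(2) ⇒ p = 1/2

(p,q) = (1/2, 1/5)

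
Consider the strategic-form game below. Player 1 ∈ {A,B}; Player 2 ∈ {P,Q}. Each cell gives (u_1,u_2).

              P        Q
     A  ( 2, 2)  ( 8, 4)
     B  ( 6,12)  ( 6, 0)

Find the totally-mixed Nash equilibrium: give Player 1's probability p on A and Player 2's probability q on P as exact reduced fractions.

P1 indiff ⇒ q·2+(1-q)·8 = q·6+(1-q)·6 ⇒ q(-4) = (1-q)(-2) ⇒ q = 1/3
P2 indiff ⇒ p·2+(1-p)·12 = p·4+(1-p)·0 ⇒ p(-2) = (1-p)(-12) ⇒ p = 6/7

P1 mixes 6/7 on A; P2 mixes 1/3 on P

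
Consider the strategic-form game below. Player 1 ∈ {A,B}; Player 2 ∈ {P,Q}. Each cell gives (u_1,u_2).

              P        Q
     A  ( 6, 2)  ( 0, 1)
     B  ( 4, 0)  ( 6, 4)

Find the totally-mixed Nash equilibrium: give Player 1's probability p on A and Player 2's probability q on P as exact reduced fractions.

P1 mixes 4/5 on A; P2 mixes 3/4 on P

P1 indiff ⇒ q·6+(1-q)·0 = q·4+(1-q)·6 ⇒ q(2) = (1-q)(6) ⇒ q = 3/4
P2 indiff ⇒ p·2+(1-p)·0 = p·1+(1-p)·4 ⇒ p(1) = (1-p)(4) ⇒ p = 4/5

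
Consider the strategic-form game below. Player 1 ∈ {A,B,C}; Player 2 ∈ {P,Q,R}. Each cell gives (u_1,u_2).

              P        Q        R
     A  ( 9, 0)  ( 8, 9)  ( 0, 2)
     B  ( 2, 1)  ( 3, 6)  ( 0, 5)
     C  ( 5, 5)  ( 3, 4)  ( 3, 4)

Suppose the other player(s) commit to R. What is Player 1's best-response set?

u_1(A vs R) = 0
u_1(B vs R) = 0
u_1(C vs R) = 3
max payoff 3 at {C}

P1 best: {C}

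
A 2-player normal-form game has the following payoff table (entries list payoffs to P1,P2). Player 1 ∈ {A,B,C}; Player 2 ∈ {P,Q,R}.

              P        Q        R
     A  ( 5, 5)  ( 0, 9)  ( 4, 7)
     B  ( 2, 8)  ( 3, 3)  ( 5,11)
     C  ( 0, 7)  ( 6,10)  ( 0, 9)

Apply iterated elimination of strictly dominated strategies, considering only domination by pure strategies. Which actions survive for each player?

IESDS → P1:{B,C} P2:{Q,R}

P2 drop P (R beats it: A:7>5 B:11>8 C:9>7)
P1 drop A (B beats it: Q:3>0 R:5>4)
P1→{B,C} P2→{Q,R}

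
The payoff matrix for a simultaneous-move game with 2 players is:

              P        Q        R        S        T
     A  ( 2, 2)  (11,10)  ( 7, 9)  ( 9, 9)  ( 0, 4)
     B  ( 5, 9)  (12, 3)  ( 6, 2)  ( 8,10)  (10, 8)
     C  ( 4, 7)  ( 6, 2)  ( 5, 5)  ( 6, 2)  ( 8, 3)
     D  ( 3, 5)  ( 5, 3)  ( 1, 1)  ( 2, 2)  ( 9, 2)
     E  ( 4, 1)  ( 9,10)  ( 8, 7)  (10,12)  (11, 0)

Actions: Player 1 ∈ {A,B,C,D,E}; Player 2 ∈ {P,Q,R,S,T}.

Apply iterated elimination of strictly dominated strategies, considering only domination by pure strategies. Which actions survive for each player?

P1 drop C (B beats it: P:5>4 Q:12>6 R:6>5 S:8>6 T:10>8)
P1 drop D (B beats it: P:5>3 Q:12>5 R:6>1 S:8>2 T:10>9)
P2 drop P (S beats it: A:9>2 B:10>9 E:12>1)
P2 drop R (Q beats it: A:10>9 B:3>2 E:10>7)
P2 drop T (S beats it: A:9>4 B:10>8 E:12>0)
P1→{A,B,E} P2→{Q,S}

IESDS → P1:{A,B,E} P2:{Q,S}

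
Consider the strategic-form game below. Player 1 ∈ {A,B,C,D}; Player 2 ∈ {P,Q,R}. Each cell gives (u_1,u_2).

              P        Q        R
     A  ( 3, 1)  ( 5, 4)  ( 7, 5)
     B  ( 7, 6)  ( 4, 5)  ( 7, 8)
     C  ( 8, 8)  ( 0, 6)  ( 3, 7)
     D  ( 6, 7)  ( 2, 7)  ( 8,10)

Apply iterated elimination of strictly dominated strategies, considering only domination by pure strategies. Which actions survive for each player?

P2 drop Q (R beats it: A:5>4 B:8>5 C:7>6 D:10>7)
P1 drop A (D beats it: P:6>3 R:8>7)
P1→{B,C,D} P2→{P,R}

Survivors P1:{B,C,D} P2:{P,R}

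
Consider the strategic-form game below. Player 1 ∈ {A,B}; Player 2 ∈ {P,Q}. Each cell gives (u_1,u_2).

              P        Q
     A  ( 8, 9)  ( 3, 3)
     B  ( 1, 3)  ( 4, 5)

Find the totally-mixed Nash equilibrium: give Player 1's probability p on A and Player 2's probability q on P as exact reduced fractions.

P1 mixes 1/4 on A; P2 mixes 1/8 on P

P1 indiff ⇒ q·8+(1-q)·3 = q·1+(1-q)·4 ⇒ q(7) = (1-q)(1) ⇒ q = 1/8
P2 indiff ⇒ p·9+(1-p)·3 = p·3+(1-p)·5 ⇒ p(6) = (1-p)(2) ⇒ p = 1/4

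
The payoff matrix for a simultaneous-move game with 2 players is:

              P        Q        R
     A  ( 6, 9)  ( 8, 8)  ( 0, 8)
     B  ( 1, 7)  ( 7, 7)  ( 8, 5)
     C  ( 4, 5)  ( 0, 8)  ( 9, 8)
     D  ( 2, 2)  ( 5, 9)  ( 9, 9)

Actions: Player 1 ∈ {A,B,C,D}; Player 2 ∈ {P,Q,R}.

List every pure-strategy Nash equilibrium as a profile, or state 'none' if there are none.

(A,P): NE
(A,Q): not NE [P2→P gives 9>8]
(A,R): not NE [P1→D gives 9>0; P2→P gives 9>8]
(B,P): not NE [P1→A gives 6>1]
(B,Q): not NE [P1→A gives 8>7]
(B,R): not NE [P1→D gives 9>8; P2→Q gives 7>5]
(C,P): not NE [P1→A gives 6>4; P2→R gives 8>5]
(C,Q): not NE [P1→A gives 8>0]
(C,R): NE
(D,P): not NE [P1→A gives 6>2; P2→R gives 9>2]
(D,Q): not NE [P1→A gives 8>5]
(D,R): NE

NE set: (A,P), (C,R), (D,R)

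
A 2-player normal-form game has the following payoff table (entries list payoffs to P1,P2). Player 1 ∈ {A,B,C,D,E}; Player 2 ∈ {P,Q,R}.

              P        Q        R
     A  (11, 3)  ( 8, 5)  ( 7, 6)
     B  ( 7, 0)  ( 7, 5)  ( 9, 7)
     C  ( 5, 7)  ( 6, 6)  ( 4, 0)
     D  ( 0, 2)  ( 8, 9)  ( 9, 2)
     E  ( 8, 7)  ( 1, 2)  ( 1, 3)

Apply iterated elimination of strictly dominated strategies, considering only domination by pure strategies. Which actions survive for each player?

P1 drop C (A beats it: P:11>5 Q:8>6 R:7>4)
P1 drop E (A beats it: P:11>8 Q:8>1 R:7>1)
P2 drop P (Q beats it: A:5>3 B:5>0 D:9>2)
P1→{A,B,D} P2→{Q,R}

IESDS → P1:{A,B,D} P2:{Q,R}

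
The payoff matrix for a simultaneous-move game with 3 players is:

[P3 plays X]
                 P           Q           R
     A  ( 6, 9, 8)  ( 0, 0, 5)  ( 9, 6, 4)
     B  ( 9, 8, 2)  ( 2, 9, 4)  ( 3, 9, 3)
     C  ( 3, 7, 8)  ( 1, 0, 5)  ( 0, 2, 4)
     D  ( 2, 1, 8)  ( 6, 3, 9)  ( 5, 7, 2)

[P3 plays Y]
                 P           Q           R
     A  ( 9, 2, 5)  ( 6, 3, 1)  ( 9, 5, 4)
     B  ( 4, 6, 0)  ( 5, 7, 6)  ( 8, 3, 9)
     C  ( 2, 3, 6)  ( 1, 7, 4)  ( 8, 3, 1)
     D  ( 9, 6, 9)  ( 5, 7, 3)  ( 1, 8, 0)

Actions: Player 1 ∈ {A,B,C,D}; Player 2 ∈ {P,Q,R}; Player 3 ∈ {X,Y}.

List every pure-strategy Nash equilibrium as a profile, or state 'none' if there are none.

PSNE = {(A,R,Y)}

(A,P,X): not NE [P1→B gives 9>6]
(A,P,Y): not NE [P2→R gives 5>2; P3→X gives 8>5]
(A,Q,X): not NE [P1→D gives 6>0; P2→P gives 9>0]
(A,Q,Y): not NE [P2→R gives 5>3; P3→X gives 5>1]
(A,R,X): not NE [P2→P gives 9>6]
(A,R,Y): NE
(B,P,X): not NE [P2→R gives 9>8]
(B,P,Y): not NE [P1→D gives 9>4; P2→Q gives 7>6; P3→X gives 2>0]
(B,Q,X): not NE [P1→D gives 6>2; P3→Y gives 6>4]
(B,Q,Y): not NE [P1→A gives 6>5]
(B,R,X): not NE [P1→A gives 9>3; P3→Y gives 9>3]
(B,R,Y): not NE [P1→A gives 9>8; P2→Q gives 7>3]
(C,P,X): not NE [P1→B gives 9>3]
(C,P,Y): not NE [P1→D gives 9>2; P2→Q gives 7>3; P3→X gives 8>6]
(C,Q,X): not NE [P1→D gives 6>1; P2→P gives 7>0]
(C,Q,Y): not NE [P1→A gives 6>1; P3→X gives 5>4]
(C,R,X): not NE [P1→A gives 9>0; P2→P gives 7>2]
(C,R,Y): not NE [P1→A gives 9>8; P2→Q gives 7>3; P3→X gives 4>1]
(D,P,X): not NE [P1→B gives 9>2; P2→R gives 7>1; P3→Y gives 9>8]
(D,P,Y): not NE [P2→R gives 8>6]
(D,Q,X): not NE [P2→R gives 7>3]
(D,Q,Y): not NE [P1→A gives 6>5; P2→R gives 8>7; P3→X gives 9>3]
(D,R,X): not NE [P1→A gives 9>5]
(D,R,Y): not NE [P1→A gives 9>1; P3→X gives 2>0]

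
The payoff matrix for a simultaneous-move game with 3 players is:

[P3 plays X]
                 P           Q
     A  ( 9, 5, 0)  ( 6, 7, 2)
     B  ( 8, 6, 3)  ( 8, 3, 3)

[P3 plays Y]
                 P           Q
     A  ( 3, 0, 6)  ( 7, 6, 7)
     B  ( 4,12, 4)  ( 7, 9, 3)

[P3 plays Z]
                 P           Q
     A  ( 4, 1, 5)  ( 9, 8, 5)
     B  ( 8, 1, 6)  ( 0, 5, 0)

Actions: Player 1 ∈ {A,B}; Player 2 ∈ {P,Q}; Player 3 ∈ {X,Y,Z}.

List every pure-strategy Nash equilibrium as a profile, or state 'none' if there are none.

NE set: (A,Q,Y)

(A,P,X): not NE [P2→Q gives 7>5; P3→Y gives 6>0]
(A,P,Y): not NE [P1→B gives 4>3; P2→Q gives 6>0]
(A,P,Z): not NE [P1→B gives 8>4; P2→Q gives 8>1; P3→Y gives 6>5]
(A,Q,X): not NE [P1→B gives 8>6; P3→Y gives 7>2]
(A,Q,Y): NE
(A,Q,Z): not NE [P3→Y gives 7>5]
(B,P,X): not NE [P1→A gives 9>8; P3→Z gives 6>3]
(B,P,Y): not NE [P3→Z gives 6>4]
(B,P,Z): not NE [P2→Q gives 5>1]
(B,Q,X): not NE [P2→P gives 6>3]
(B,Q,Y): not NE [P2→P gives 12>9]
(B,Q,Z): not NE [P1→A gives 9>0; P3→Y gives 3>0]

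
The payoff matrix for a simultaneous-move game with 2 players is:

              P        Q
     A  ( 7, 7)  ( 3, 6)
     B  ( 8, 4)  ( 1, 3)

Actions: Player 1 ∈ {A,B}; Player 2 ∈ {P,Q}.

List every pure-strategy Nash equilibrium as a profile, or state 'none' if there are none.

NE set: (B,P)

(A,P): not NE [P1→B gives 8>7]
(A,Q): not NE [P2→P gives 7>6]
(B,P): NE
(B,Q): not NE [P1→A gives 3>1; P2→P gives 4>3]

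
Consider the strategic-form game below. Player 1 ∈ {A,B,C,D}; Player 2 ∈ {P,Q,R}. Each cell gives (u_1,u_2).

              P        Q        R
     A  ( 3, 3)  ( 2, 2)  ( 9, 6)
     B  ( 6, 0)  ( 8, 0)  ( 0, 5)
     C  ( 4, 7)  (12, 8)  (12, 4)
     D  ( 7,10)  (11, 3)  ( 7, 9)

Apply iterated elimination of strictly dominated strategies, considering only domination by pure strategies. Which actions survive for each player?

IESDS → P1:{C,D} P2:{P,Q}

P1 drop A (C beats it: P:4>3 Q:12>2 R:12>9)
P1 drop B (D beats it: P:7>6 Q:11>8 R:7>0)
P2 drop R (P beats it: C:7>4 D:10>9)
P1→{C,D} P2→{P,Q}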